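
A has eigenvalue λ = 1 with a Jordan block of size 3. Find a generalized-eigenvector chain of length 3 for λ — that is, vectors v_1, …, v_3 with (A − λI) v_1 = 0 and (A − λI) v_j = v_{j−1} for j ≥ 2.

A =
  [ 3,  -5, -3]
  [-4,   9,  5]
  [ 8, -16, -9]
A Jordan chain for λ = 1 of length 3:
v_1 = (-2, 4, -8)ᵀ
v_2 = (-5, 8, -16)ᵀ
v_3 = (0, 1, 0)ᵀ

Let N = A − (1)·I. We want v_3 with N^3 v_3 = 0 but N^2 v_3 ≠ 0; then v_{j-1} := N · v_j for j = 3, …, 2.

Pick v_3 = (0, 1, 0)ᵀ.
Then v_2 = N · v_3 = (-5, 8, -16)ᵀ.
Then v_1 = N · v_2 = (-2, 4, -8)ᵀ.

Sanity check: (A − (1)·I) v_1 = (0, 0, 0)ᵀ = 0. ✓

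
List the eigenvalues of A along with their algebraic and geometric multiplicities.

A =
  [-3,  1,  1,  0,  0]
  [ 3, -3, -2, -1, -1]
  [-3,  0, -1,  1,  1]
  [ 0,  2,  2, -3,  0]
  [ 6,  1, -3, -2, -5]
λ = -3: alg = 5, geom = 3

Step 1 — factor the characteristic polynomial to read off the algebraic multiplicities:
  χ_A(x) = (x + 3)^5

Step 2 — compute geometric multiplicities via the rank-nullity identity g(λ) = n − rank(A − λI):
  rank(A − (-3)·I) = 2, so dim ker(A − (-3)·I) = n − 2 = 3

Summary:
  λ = -3: algebraic multiplicity = 5, geometric multiplicity = 3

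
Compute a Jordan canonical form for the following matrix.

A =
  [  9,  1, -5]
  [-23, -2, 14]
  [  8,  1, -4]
J_3(1)

The characteristic polynomial is
  det(x·I − A) = x^3 - 3*x^2 + 3*x - 1 = (x - 1)^3

Eigenvalues and multiplicities (the geometric multiplicity of λ is n − rank(A − λI), which equals the number of Jordan blocks for λ):
  λ = 1: algebraic multiplicity = 3, geometric multiplicity = 1

Determining the block sizes for each eigenvalue:
  λ = 1: one block (gm = 1), so the single block has size am = 3 → block sizes [3]

Assembling the blocks gives a Jordan form
J =
  [1, 1, 0]
  [0, 1, 1]
  [0, 0, 1]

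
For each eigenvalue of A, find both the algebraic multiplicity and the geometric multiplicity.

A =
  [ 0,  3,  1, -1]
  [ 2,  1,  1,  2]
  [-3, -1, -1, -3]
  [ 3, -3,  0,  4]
λ = 1: alg = 4, geom = 2

Step 1 — factor the characteristic polynomial to read off the algebraic multiplicities:
  χ_A(x) = (x - 1)^4

Step 2 — compute geometric multiplicities via the rank-nullity identity g(λ) = n − rank(A − λI):
  rank(A − (1)·I) = 2, so dim ker(A − (1)·I) = n − 2 = 2

Summary:
  λ = 1: algebraic multiplicity = 4, geometric multiplicity = 2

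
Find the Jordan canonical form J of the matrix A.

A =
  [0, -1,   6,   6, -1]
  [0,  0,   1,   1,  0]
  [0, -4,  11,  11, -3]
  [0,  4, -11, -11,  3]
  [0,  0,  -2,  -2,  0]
J_3(0) ⊕ J_2(0)

The characteristic polynomial is
  det(x·I − A) = x^5

Eigenvalues and multiplicities (the geometric multiplicity of λ is n − rank(A − λI), which equals the number of Jordan blocks for λ):
  λ = 0: algebraic multiplicity = 5, geometric multiplicity = 2

Determining the block sizes for each eigenvalue:
  λ = 0: with am = 5 and gm = 2, the partition is not yet determined (e.g. several partitions of 5 into 2 parts exist). Let N = A − (0)·I. Computing rank(N^1) = 3, rank(N^2) = 1, rank(N^3) = 0; the number of blocks of size ≥ j is rank(N^{j−1}) − rank(N^j), giving [2, 2, 1]. So we have 1 block(s) of size 3, 1 block(s) of size 2 → block sizes [3, 2]

Assembling the blocks gives a Jordan form
J =
  [0, 1, 0, 0, 0]
  [0, 0, 1, 0, 0]
  [0, 0, 0, 0, 0]
  [0, 0, 0, 0, 1]
  [0, 0, 0, 0, 0]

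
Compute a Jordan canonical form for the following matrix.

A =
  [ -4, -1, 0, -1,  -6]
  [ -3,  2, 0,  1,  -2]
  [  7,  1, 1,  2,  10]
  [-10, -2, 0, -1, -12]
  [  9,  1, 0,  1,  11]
J_2(1) ⊕ J_2(1) ⊕ J_1(5)

The characteristic polynomial is
  det(x·I − A) = x^5 - 9*x^4 + 26*x^3 - 34*x^2 + 21*x - 5 = (x - 5)*(x - 1)^4

Eigenvalues and multiplicities (the geometric multiplicity of λ is n − rank(A − λI), which equals the number of Jordan blocks for λ):
  λ = 1: algebraic multiplicity = 4, geometric multiplicity = 2
  λ = 5: algebraic multiplicity = 1, geometric multiplicity = 1

Determining the block sizes for each eigenvalue:
  λ = 1: with am = 4 and gm = 2, the partition is not yet determined (e.g. several partitions of 4 into 2 parts exist). Let N = A − (1)·I. Computing rank(N^1) = 3, rank(N^2) = 1; the number of blocks of size ≥ j is rank(N^{j−1}) − rank(N^j), giving [2, 2]. So we have 2 block(s) of size 2 → block sizes [2, 2]
  λ = 5: one block (gm = 1), so the single block has size am = 1 → block sizes [1]

Assembling the blocks gives a Jordan form
J =
  [1, 1, 0, 0, 0]
  [0, 1, 0, 0, 0]
  [0, 0, 1, 1, 0]
  [0, 0, 0, 1, 0]
  [0, 0, 0, 0, 5]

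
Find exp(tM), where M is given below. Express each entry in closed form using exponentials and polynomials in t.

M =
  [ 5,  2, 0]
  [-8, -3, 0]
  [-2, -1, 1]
e^{tM} =
  [4*t*exp(t) + exp(t), 2*t*exp(t), 0]
  [-8*t*exp(t), -4*t*exp(t) + exp(t), 0]
  [-2*t*exp(t), -t*exp(t), exp(t)]

Strategy: write M = P · J · P⁻¹ where J is a Jordan canonical form, so e^{tM} = P · e^{tJ} · P⁻¹, and e^{tJ} can be computed block-by-block.

M has Jordan form
J =
  [1, 1, 0]
  [0, 1, 0]
  [0, 0, 1]
(up to reordering of blocks).

Per-block formulas:
  For a 1×1 block at λ = 1: exp(t · [1]) = [e^(1t)].
  For a 2×2 Jordan block J_2(1): exp(t · J_2(1)) = e^(1t)·(I + t·N), where N is the 2×2 nilpotent shift.

After assembling e^{tJ} and conjugating by P, we get:

e^{tM} =
  [4*t*exp(t) + exp(t), 2*t*exp(t), 0]
  [-8*t*exp(t), -4*t*exp(t) + exp(t), 0]
  [-2*t*exp(t), -t*exp(t), exp(t)]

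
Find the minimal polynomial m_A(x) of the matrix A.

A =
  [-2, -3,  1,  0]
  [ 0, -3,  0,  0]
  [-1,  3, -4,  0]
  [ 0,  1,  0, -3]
x^2 + 6*x + 9

The characteristic polynomial is χ_A(x) = (x + 3)^4, so the eigenvalues are known. The minimal polynomial is
  m_A(x) = Π_λ (x − λ)^{k_λ}
where k_λ is the size of the *largest* Jordan block for λ (equivalently, the smallest k with (A − λI)^k v = 0 for every generalised eigenvector v of λ).

  λ = -3: largest Jordan block has size 2, contributing (x + 3)^2

So m_A(x) = (x + 3)^2 = x^2 + 6*x + 9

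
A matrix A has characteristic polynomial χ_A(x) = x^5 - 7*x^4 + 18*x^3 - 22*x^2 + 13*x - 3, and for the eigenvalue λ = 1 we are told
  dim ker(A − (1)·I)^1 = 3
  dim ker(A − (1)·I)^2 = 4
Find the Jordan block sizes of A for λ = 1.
Block sizes for λ = 1: [2, 1, 1]

From the dimensions of kernels of powers, the number of Jordan blocks of size at least j is d_j − d_{j−1} where d_j = dim ker(N^j) (with d_0 = 0). Computing the differences gives [3, 1].
The number of blocks of size exactly k is (#blocks of size ≥ k) − (#blocks of size ≥ k + 1), so the partition is: 2 block(s) of size 1, 1 block(s) of size 2.
In nonincreasing order the block sizes are [2, 1, 1].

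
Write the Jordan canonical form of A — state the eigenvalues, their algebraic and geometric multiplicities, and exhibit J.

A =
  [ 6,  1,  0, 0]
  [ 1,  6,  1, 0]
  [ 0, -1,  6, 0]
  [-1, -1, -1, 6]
J_3(6) ⊕ J_1(6)

The characteristic polynomial is
  det(x·I − A) = x^4 - 24*x^3 + 216*x^2 - 864*x + 1296 = (x - 6)^4

Eigenvalues and multiplicities (the geometric multiplicity of λ is n − rank(A − λI), which equals the number of Jordan blocks for λ):
  λ = 6: algebraic multiplicity = 4, geometric multiplicity = 2

Determining the block sizes for each eigenvalue:
  λ = 6: with am = 4 and gm = 2, the partition is not yet determined (e.g. several partitions of 4 into 2 parts exist). Let N = A − (6)·I. Computing rank(N^1) = 2, rank(N^2) = 1, rank(N^3) = 0; the number of blocks of size ≥ j is rank(N^{j−1}) − rank(N^j), giving [2, 1, 1]. So we have 1 block(s) of size 3, 1 block(s) of size 1 → block sizes [3, 1]

Assembling the blocks gives a Jordan form
J =
  [6, 1, 0, 0]
  [0, 6, 1, 0]
  [0, 0, 6, 0]
  [0, 0, 0, 6]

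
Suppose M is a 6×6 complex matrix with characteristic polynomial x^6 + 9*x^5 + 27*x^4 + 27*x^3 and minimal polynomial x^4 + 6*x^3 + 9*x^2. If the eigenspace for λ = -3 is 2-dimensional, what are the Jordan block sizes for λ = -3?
Block sizes for λ = -3: [2, 1]

Step 1 — from the characteristic polynomial, algebraic multiplicity of λ = -3 is 3. From dim ker(M − (-3)·I) = 2, there are exactly 2 Jordan blocks for λ = -3.
Step 2 — from the minimal polynomial, the factor (x + 3)^2 tells us the largest block for λ = -3 has size 2.
Step 3 — with total size 3, 2 blocks, and largest block 2, the block sizes (in nonincreasing order) are [2, 1].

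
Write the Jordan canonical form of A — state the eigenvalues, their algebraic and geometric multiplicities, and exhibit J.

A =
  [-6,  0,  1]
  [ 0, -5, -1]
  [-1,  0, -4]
J_3(-5)

The characteristic polynomial is
  det(x·I − A) = x^3 + 15*x^2 + 75*x + 125 = (x + 5)^3

Eigenvalues and multiplicities (the geometric multiplicity of λ is n − rank(A − λI), which equals the number of Jordan blocks for λ):
  λ = -5: algebraic multiplicity = 3, geometric multiplicity = 1

Determining the block sizes for each eigenvalue:
  λ = -5: one block (gm = 1), so the single block has size am = 3 → block sizes [3]

Assembling the blocks gives a Jordan form
J =
  [-5,  1,  0]
  [ 0, -5,  1]
  [ 0,  0, -5]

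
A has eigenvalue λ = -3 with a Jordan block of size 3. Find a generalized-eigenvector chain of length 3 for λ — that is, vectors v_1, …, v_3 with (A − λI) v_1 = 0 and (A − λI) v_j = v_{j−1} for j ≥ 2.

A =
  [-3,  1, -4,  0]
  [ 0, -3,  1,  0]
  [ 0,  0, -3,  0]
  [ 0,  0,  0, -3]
A Jordan chain for λ = -3 of length 3:
v_1 = (1, 0, 0, 0)ᵀ
v_2 = (-4, 1, 0, 0)ᵀ
v_3 = (0, 0, 1, 0)ᵀ

Let N = A − (-3)·I. We want v_3 with N^3 v_3 = 0 but N^2 v_3 ≠ 0; then v_{j-1} := N · v_j for j = 3, …, 2.

Pick v_3 = (0, 0, 1, 0)ᵀ.
Then v_2 = N · v_3 = (-4, 1, 0, 0)ᵀ.
Then v_1 = N · v_2 = (1, 0, 0, 0)ᵀ.

Sanity check: (A − (-3)·I) v_1 = (0, 0, 0, 0)ᵀ = 0. ✓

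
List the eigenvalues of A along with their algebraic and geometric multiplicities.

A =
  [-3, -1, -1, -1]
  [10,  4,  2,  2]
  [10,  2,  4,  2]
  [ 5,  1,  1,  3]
λ = 2: alg = 4, geom = 3

Step 1 — factor the characteristic polynomial to read off the algebraic multiplicities:
  χ_A(x) = (x - 2)^4

Step 2 — compute geometric multiplicities via the rank-nullity identity g(λ) = n − rank(A − λI):
  rank(A − (2)·I) = 1, so dim ker(A − (2)·I) = n − 1 = 3

Summary:
  λ = 2: algebraic multiplicity = 4, geometric multiplicity = 3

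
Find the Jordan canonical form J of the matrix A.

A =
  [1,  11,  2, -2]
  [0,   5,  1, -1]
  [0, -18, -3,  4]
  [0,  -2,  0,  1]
J_3(1) ⊕ J_1(1)

The characteristic polynomial is
  det(x·I − A) = x^4 - 4*x^3 + 6*x^2 - 4*x + 1 = (x - 1)^4

Eigenvalues and multiplicities (the geometric multiplicity of λ is n − rank(A − λI), which equals the number of Jordan blocks for λ):
  λ = 1: algebraic multiplicity = 4, geometric multiplicity = 2

Determining the block sizes for each eigenvalue:
  λ = 1: with am = 4 and gm = 2, the partition is not yet determined (e.g. several partitions of 4 into 2 parts exist). Let N = A − (1)·I. Computing rank(N^1) = 2, rank(N^2) = 1, rank(N^3) = 0; the number of blocks of size ≥ j is rank(N^{j−1}) − rank(N^j), giving [2, 1, 1]. So we have 1 block(s) of size 3, 1 block(s) of size 1 → block sizes [3, 1]

Assembling the blocks gives a Jordan form
J =
  [1, 1, 0, 0]
  [0, 1, 1, 0]
  [0, 0, 1, 0]
  [0, 0, 0, 1]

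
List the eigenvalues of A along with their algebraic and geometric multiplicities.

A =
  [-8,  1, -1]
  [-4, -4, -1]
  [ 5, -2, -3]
λ = -5: alg = 3, geom = 1

Step 1 — factor the characteristic polynomial to read off the algebraic multiplicities:
  χ_A(x) = (x + 5)^3

Step 2 — compute geometric multiplicities via the rank-nullity identity g(λ) = n − rank(A − λI):
  rank(A − (-5)·I) = 2, so dim ker(A − (-5)·I) = n − 2 = 1

Summary:
  λ = -5: algebraic multiplicity = 3, geometric multiplicity = 1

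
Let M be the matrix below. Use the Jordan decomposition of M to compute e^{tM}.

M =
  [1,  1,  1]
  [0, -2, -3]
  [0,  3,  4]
e^{tM} =
  [exp(t), t*exp(t), t*exp(t)]
  [0, -3*t*exp(t) + exp(t), -3*t*exp(t)]
  [0, 3*t*exp(t), 3*t*exp(t) + exp(t)]

Strategy: write M = P · J · P⁻¹ where J is a Jordan canonical form, so e^{tM} = P · e^{tJ} · P⁻¹, and e^{tJ} can be computed block-by-block.

M has Jordan form
J =
  [1, 1, 0]
  [0, 1, 0]
  [0, 0, 1]
(up to reordering of blocks).

Per-block formulas:
  For a 2×2 Jordan block J_2(1): exp(t · J_2(1)) = e^(1t)·(I + t·N), where N is the 2×2 nilpotent shift.
  For a 1×1 block at λ = 1: exp(t · [1]) = [e^(1t)].

After assembling e^{tJ} and conjugating by P, we get:

e^{tM} =
  [exp(t), t*exp(t), t*exp(t)]
  [0, -3*t*exp(t) + exp(t), -3*t*exp(t)]
  [0, 3*t*exp(t), 3*t*exp(t) + exp(t)]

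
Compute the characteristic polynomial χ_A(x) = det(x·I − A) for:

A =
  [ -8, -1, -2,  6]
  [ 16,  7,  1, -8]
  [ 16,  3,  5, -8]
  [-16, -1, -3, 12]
x^4 - 16*x^3 + 96*x^2 - 256*x + 256

Expanding det(x·I − A) (e.g. by cofactor expansion or by noting that A is similar to its Jordan form J, which has the same characteristic polynomial as A) gives
  χ_A(x) = x^4 - 16*x^3 + 96*x^2 - 256*x + 256
which factors as (x - 4)^4. The eigenvalues (with algebraic multiplicities) are λ = 4 with multiplicity 4.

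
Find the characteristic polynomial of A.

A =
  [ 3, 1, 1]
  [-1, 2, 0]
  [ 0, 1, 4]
x^3 - 9*x^2 + 27*x - 27

Expanding det(x·I − A) (e.g. by cofactor expansion or by noting that A is similar to its Jordan form J, which has the same characteristic polynomial as A) gives
  χ_A(x) = x^3 - 9*x^2 + 27*x - 27
which factors as (x - 3)^3. The eigenvalues (with algebraic multiplicities) are λ = 3 with multiplicity 3.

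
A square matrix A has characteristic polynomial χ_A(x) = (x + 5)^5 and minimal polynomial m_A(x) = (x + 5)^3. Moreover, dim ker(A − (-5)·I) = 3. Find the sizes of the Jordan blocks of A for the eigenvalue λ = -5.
Block sizes for λ = -5: [3, 1, 1]

Step 1 — from the characteristic polynomial, algebraic multiplicity of λ = -5 is 5. From dim ker(A − (-5)·I) = 3, there are exactly 3 Jordan blocks for λ = -5.
Step 2 — from the minimal polynomial, the factor (x + 5)^3 tells us the largest block for λ = -5 has size 3.
Step 3 — with total size 5, 3 blocks, and largest block 3, the block sizes (in nonincreasing order) are [3, 1, 1].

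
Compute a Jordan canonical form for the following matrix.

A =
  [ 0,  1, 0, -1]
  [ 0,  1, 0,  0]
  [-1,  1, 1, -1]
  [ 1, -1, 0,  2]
J_2(1) ⊕ J_1(1) ⊕ J_1(1)

The characteristic polynomial is
  det(x·I − A) = x^4 - 4*x^3 + 6*x^2 - 4*x + 1 = (x - 1)^4

Eigenvalues and multiplicities (the geometric multiplicity of λ is n − rank(A − λI), which equals the number of Jordan blocks for λ):
  λ = 1: algebraic multiplicity = 4, geometric multiplicity = 3

Determining the block sizes for each eigenvalue:
  λ = 1: 3 blocks summing to 4 forces exactly one block of size 2 and the rest size 1 → block sizes [2, 1, 1]

Assembling the blocks gives a Jordan form
J =
  [1, 1, 0, 0]
  [0, 1, 0, 0]
  [0, 0, 1, 0]
  [0, 0, 0, 1]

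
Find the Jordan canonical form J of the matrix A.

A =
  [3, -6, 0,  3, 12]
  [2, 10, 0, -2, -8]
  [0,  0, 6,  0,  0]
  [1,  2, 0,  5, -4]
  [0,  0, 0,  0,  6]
J_2(6) ⊕ J_1(6) ⊕ J_1(6) ⊕ J_1(6)

The characteristic polynomial is
  det(x·I − A) = x^5 - 30*x^4 + 360*x^3 - 2160*x^2 + 6480*x - 7776 = (x - 6)^5

Eigenvalues and multiplicities (the geometric multiplicity of λ is n − rank(A − λI), which equals the number of Jordan blocks for λ):
  λ = 6: algebraic multiplicity = 5, geometric multiplicity = 4

Determining the block sizes for each eigenvalue:
  λ = 6: 4 blocks summing to 5 forces exactly one block of size 2 and the rest size 1 → block sizes [2, 1, 1, 1]

Assembling the blocks gives a Jordan form
J =
  [6, 1, 0, 0, 0]
  [0, 6, 0, 0, 0]
  [0, 0, 6, 0, 0]
  [0, 0, 0, 6, 0]
  [0, 0, 0, 0, 6]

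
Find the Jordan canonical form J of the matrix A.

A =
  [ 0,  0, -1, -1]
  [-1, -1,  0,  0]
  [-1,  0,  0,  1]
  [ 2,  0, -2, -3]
J_3(-1) ⊕ J_1(-1)

The characteristic polynomial is
  det(x·I − A) = x^4 + 4*x^3 + 6*x^2 + 4*x + 1 = (x + 1)^4

Eigenvalues and multiplicities (the geometric multiplicity of λ is n − rank(A − λI), which equals the number of Jordan blocks for λ):
  λ = -1: algebraic multiplicity = 4, geometric multiplicity = 2

Determining the block sizes for each eigenvalue:
  λ = -1: with am = 4 and gm = 2, the partition is not yet determined (e.g. several partitions of 4 into 2 parts exist). Let N = A − (-1)·I. Computing rank(N^1) = 2, rank(N^2) = 1, rank(N^3) = 0; the number of blocks of size ≥ j is rank(N^{j−1}) − rank(N^j), giving [2, 1, 1]. So we have 1 block(s) of size 3, 1 block(s) of size 1 → block sizes [3, 1]

Assembling the blocks gives a Jordan form
J =
  [-1,  1,  0,  0]
  [ 0, -1,  1,  0]
  [ 0,  0, -1,  0]
  [ 0,  0,  0, -1]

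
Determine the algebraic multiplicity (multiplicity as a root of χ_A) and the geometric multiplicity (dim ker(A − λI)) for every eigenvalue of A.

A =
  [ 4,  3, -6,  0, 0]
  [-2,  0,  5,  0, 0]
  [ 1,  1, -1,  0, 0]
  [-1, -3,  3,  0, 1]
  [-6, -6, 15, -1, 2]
λ = 1: alg = 5, geom = 2

Step 1 — factor the characteristic polynomial to read off the algebraic multiplicities:
  χ_A(x) = (x - 1)^5

Step 2 — compute geometric multiplicities via the rank-nullity identity g(λ) = n − rank(A − λI):
  rank(A − (1)·I) = 3, so dim ker(A − (1)·I) = n − 3 = 2

Summary:
  λ = 1: algebraic multiplicity = 5, geometric multiplicity = 2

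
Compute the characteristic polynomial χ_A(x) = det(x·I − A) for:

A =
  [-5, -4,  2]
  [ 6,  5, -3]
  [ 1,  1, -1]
x^3 + x^2

Expanding det(x·I − A) (e.g. by cofactor expansion or by noting that A is similar to its Jordan form J, which has the same characteristic polynomial as A) gives
  χ_A(x) = x^3 + x^2
which factors as x^2*(x + 1). The eigenvalues (with algebraic multiplicities) are λ = -1 with multiplicity 1, λ = 0 with multiplicity 2.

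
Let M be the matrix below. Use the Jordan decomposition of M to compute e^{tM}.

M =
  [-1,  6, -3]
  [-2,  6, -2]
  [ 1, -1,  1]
e^{tM} =
  [-3*t^2*exp(2*t) - 3*t*exp(2*t) + exp(2*t), 9*t^2*exp(2*t)/2 + 6*t*exp(2*t), -3*t*exp(2*t)]
  [-2*t^2*exp(2*t) - 2*t*exp(2*t), 3*t^2*exp(2*t) + 4*t*exp(2*t) + exp(2*t), -2*t*exp(2*t)]
  [-t^2*exp(2*t) + t*exp(2*t), 3*t^2*exp(2*t)/2 - t*exp(2*t), -t*exp(2*t) + exp(2*t)]

Strategy: write M = P · J · P⁻¹ where J is a Jordan canonical form, so e^{tM} = P · e^{tJ} · P⁻¹, and e^{tJ} can be computed block-by-block.

M has Jordan form
J =
  [2, 1, 0]
  [0, 2, 1]
  [0, 0, 2]
(up to reordering of blocks).

Per-block formulas:
  For a 3×3 Jordan block J_3(2): exp(t · J_3(2)) = e^(2t)·(I + t·N + (t^2/2)·N^2), where N is the 3×3 nilpotent shift.

After assembling e^{tJ} and conjugating by P, we get:

e^{tM} =
  [-3*t^2*exp(2*t) - 3*t*exp(2*t) + exp(2*t), 9*t^2*exp(2*t)/2 + 6*t*exp(2*t), -3*t*exp(2*t)]
  [-2*t^2*exp(2*t) - 2*t*exp(2*t), 3*t^2*exp(2*t) + 4*t*exp(2*t) + exp(2*t), -2*t*exp(2*t)]
  [-t^2*exp(2*t) + t*exp(2*t), 3*t^2*exp(2*t)/2 - t*exp(2*t), -t*exp(2*t) + exp(2*t)]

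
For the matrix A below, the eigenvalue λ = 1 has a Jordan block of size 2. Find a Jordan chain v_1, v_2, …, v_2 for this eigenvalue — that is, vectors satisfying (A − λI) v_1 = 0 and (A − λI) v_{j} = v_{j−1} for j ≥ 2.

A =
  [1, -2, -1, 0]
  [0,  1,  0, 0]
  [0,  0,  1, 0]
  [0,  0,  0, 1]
A Jordan chain for λ = 1 of length 2:
v_1 = (-2, 0, 0, 0)ᵀ
v_2 = (0, 1, 0, 0)ᵀ

Let N = A − (1)·I. We want v_2 with N^2 v_2 = 0 but N^1 v_2 ≠ 0; then v_{j-1} := N · v_j for j = 2, …, 2.

Pick v_2 = (0, 1, 0, 0)ᵀ.
Then v_1 = N · v_2 = (-2, 0, 0, 0)ᵀ.

Sanity check: (A − (1)·I) v_1 = (0, 0, 0, 0)ᵀ = 0. ✓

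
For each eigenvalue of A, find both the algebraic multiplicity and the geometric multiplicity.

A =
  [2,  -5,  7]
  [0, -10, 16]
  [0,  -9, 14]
λ = 2: alg = 3, geom = 1

Step 1 — factor the characteristic polynomial to read off the algebraic multiplicities:
  χ_A(x) = (x - 2)^3

Step 2 — compute geometric multiplicities via the rank-nullity identity g(λ) = n − rank(A − λI):
  rank(A − (2)·I) = 2, so dim ker(A − (2)·I) = n − 2 = 1

Summary:
  λ = 2: algebraic multiplicity = 3, geometric multiplicity = 1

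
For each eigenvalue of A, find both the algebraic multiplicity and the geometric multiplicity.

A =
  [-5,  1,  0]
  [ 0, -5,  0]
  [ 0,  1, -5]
λ = -5: alg = 3, geom = 2

Step 1 — factor the characteristic polynomial to read off the algebraic multiplicities:
  χ_A(x) = (x + 5)^3

Step 2 — compute geometric multiplicities via the rank-nullity identity g(λ) = n − rank(A − λI):
  rank(A − (-5)·I) = 1, so dim ker(A − (-5)·I) = n − 1 = 2

Summary:
  λ = -5: algebraic multiplicity = 3, geometric multiplicity = 2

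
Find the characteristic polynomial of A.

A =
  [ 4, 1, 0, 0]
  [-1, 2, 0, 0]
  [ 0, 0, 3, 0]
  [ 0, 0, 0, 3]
x^4 - 12*x^3 + 54*x^2 - 108*x + 81

Expanding det(x·I − A) (e.g. by cofactor expansion or by noting that A is similar to its Jordan form J, which has the same characteristic polynomial as A) gives
  χ_A(x) = x^4 - 12*x^3 + 54*x^2 - 108*x + 81
which factors as (x - 3)^4. The eigenvalues (with algebraic multiplicities) are λ = 3 with multiplicity 4.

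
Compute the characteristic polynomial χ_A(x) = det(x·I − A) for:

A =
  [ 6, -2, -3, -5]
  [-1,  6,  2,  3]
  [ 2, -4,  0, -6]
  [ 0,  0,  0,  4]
x^4 - 16*x^3 + 96*x^2 - 256*x + 256

Expanding det(x·I − A) (e.g. by cofactor expansion or by noting that A is similar to its Jordan form J, which has the same characteristic polynomial as A) gives
  χ_A(x) = x^4 - 16*x^3 + 96*x^2 - 256*x + 256
which factors as (x - 4)^4. The eigenvalues (with algebraic multiplicities) are λ = 4 with multiplicity 4.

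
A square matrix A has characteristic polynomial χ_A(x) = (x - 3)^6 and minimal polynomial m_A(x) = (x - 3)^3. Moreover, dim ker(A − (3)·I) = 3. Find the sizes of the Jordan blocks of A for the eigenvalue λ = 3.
Block sizes for λ = 3: [3, 2, 1]

Step 1 — from the characteristic polynomial, algebraic multiplicity of λ = 3 is 6. From dim ker(A − (3)·I) = 3, there are exactly 3 Jordan blocks for λ = 3.
Step 2 — from the minimal polynomial, the factor (x − 3)^3 tells us the largest block for λ = 3 has size 3.
Step 3 — with total size 6, 3 blocks, and largest block 3, the block sizes (in nonincreasing order) are [3, 2, 1].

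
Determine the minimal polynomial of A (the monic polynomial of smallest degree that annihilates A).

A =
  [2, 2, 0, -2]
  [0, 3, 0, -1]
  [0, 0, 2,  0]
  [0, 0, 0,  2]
x^2 - 5*x + 6

The characteristic polynomial is χ_A(x) = (x - 3)*(x - 2)^3, so the eigenvalues are known. The minimal polynomial is
  m_A(x) = Π_λ (x − λ)^{k_λ}
where k_λ is the size of the *largest* Jordan block for λ (equivalently, the smallest k with (A − λI)^k v = 0 for every generalised eigenvector v of λ).

  λ = 2: largest Jordan block has size 1, contributing (x − 2)
  λ = 3: largest Jordan block has size 1, contributing (x − 3)

So m_A(x) = (x - 3)*(x - 2) = x^2 - 5*x + 6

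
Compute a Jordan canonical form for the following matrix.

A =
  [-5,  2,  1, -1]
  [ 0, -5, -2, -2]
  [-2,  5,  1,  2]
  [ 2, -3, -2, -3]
J_2(-3) ⊕ J_2(-3)

The characteristic polynomial is
  det(x·I − A) = x^4 + 12*x^3 + 54*x^2 + 108*x + 81 = (x + 3)^4

Eigenvalues and multiplicities (the geometric multiplicity of λ is n − rank(A − λI), which equals the number of Jordan blocks for λ):
  λ = -3: algebraic multiplicity = 4, geometric multiplicity = 2

Determining the block sizes for each eigenvalue:
  λ = -3: with am = 4 and gm = 2, the partition is not yet determined (e.g. several partitions of 4 into 2 parts exist). Let N = A − (-3)·I. Computing rank(N^1) = 2, rank(N^2) = 0; the number of blocks of size ≥ j is rank(N^{j−1}) − rank(N^j), giving [2, 2]. So we have 2 block(s) of size 2 → block sizes [2, 2]

Assembling the blocks gives a Jordan form
J =
  [-3,  1,  0,  0]
  [ 0, -3,  0,  0]
  [ 0,  0, -3,  1]
  [ 0,  0,  0, -3]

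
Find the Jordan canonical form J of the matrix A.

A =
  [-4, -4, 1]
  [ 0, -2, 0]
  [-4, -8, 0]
J_2(-2) ⊕ J_1(-2)

The characteristic polynomial is
  det(x·I − A) = x^3 + 6*x^2 + 12*x + 8 = (x + 2)^3

Eigenvalues and multiplicities (the geometric multiplicity of λ is n − rank(A − λI), which equals the number of Jordan blocks for λ):
  λ = -2: algebraic multiplicity = 3, geometric multiplicity = 2

Determining the block sizes for each eigenvalue:
  λ = -2: 2 blocks summing to 3 forces exactly one block of size 2 and the rest size 1 → block sizes [2, 1]

Assembling the blocks gives a Jordan form
J =
  [-2,  1,  0]
  [ 0, -2,  0]
  [ 0,  0, -2]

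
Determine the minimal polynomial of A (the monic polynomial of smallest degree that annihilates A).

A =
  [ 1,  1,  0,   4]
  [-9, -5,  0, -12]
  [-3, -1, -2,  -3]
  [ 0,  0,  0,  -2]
x^2 + 4*x + 4

The characteristic polynomial is χ_A(x) = (x + 2)^4, so the eigenvalues are known. The minimal polynomial is
  m_A(x) = Π_λ (x − λ)^{k_λ}
where k_λ is the size of the *largest* Jordan block for λ (equivalently, the smallest k with (A − λI)^k v = 0 for every generalised eigenvector v of λ).

  λ = -2: largest Jordan block has size 2, contributing (x + 2)^2

So m_A(x) = (x + 2)^2 = x^2 + 4*x + 4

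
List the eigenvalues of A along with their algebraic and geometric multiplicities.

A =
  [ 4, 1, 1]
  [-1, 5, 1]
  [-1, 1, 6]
λ = 5: alg = 3, geom = 1

Step 1 — factor the characteristic polynomial to read off the algebraic multiplicities:
  χ_A(x) = (x - 5)^3

Step 2 — compute geometric multiplicities via the rank-nullity identity g(λ) = n − rank(A − λI):
  rank(A − (5)·I) = 2, so dim ker(A − (5)·I) = n − 2 = 1

Summary:
  λ = 5: algebraic multiplicity = 3, geometric multiplicity = 1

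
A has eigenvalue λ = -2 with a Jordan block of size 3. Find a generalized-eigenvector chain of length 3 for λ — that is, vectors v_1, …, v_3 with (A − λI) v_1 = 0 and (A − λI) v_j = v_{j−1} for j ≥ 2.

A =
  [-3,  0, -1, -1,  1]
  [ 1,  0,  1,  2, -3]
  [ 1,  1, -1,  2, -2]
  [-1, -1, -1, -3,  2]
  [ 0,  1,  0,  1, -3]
A Jordan chain for λ = -2 of length 3:
v_1 = (1, 0, -1, 0, 0)ᵀ
v_2 = (-1, 1, 1, -1, 0)ᵀ
v_3 = (1, 0, 0, 0, 0)ᵀ

Let N = A − (-2)·I. We want v_3 with N^3 v_3 = 0 but N^2 v_3 ≠ 0; then v_{j-1} := N · v_j for j = 3, …, 2.

Pick v_3 = (1, 0, 0, 0, 0)ᵀ.
Then v_2 = N · v_3 = (-1, 1, 1, -1, 0)ᵀ.
Then v_1 = N · v_2 = (1, 0, -1, 0, 0)ᵀ.

Sanity check: (A − (-2)·I) v_1 = (0, 0, 0, 0, 0)ᵀ = 0. ✓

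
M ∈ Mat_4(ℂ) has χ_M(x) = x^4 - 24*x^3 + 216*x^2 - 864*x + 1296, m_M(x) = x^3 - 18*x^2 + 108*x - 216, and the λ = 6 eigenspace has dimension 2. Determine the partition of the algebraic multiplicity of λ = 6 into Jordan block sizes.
Block sizes for λ = 6: [3, 1]

Step 1 — from the characteristic polynomial, algebraic multiplicity of λ = 6 is 4. From dim ker(M − (6)·I) = 2, there are exactly 2 Jordan blocks for λ = 6.
Step 2 — from the minimal polynomial, the factor (x − 6)^3 tells us the largest block for λ = 6 has size 3.
Step 3 — with total size 4, 2 blocks, and largest block 3, the block sizes (in nonincreasing order) are [3, 1].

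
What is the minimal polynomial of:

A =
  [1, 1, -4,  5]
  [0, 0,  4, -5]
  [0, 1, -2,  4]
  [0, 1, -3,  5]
x^3 - 3*x^2 + 3*x - 1

The characteristic polynomial is χ_A(x) = (x - 1)^4, so the eigenvalues are known. The minimal polynomial is
  m_A(x) = Π_λ (x − λ)^{k_λ}
where k_λ is the size of the *largest* Jordan block for λ (equivalently, the smallest k with (A − λI)^k v = 0 for every generalised eigenvector v of λ).

  λ = 1: largest Jordan block has size 3, contributing (x − 1)^3

So m_A(x) = (x - 1)^3 = x^3 - 3*x^2 + 3*x - 1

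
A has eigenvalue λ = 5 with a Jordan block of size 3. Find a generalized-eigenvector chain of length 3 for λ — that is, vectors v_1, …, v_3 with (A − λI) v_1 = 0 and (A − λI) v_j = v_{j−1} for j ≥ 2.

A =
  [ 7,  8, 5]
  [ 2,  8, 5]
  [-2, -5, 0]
A Jordan chain for λ = 5 of length 3:
v_1 = (10, 0, -4)ᵀ
v_2 = (2, 2, -2)ᵀ
v_3 = (1, 0, 0)ᵀ

Let N = A − (5)·I. We want v_3 with N^3 v_3 = 0 but N^2 v_3 ≠ 0; then v_{j-1} := N · v_j for j = 3, …, 2.

Pick v_3 = (1, 0, 0)ᵀ.
Then v_2 = N · v_3 = (2, 2, -2)ᵀ.
Then v_1 = N · v_2 = (10, 0, -4)ᵀ.

Sanity check: (A − (5)·I) v_1 = (0, 0, 0)ᵀ = 0. ✓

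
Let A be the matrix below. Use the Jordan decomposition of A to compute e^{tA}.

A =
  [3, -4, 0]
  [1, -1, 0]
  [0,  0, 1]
e^{tA} =
  [2*t*exp(t) + exp(t), -4*t*exp(t), 0]
  [t*exp(t), -2*t*exp(t) + exp(t), 0]
  [0, 0, exp(t)]

Strategy: write A = P · J · P⁻¹ where J is a Jordan canonical form, so e^{tA} = P · e^{tJ} · P⁻¹, and e^{tJ} can be computed block-by-block.

A has Jordan form
J =
  [1, 1, 0]
  [0, 1, 0]
  [0, 0, 1]
(up to reordering of blocks).

Per-block formulas:
  For a 2×2 Jordan block J_2(1): exp(t · J_2(1)) = e^(1t)·(I + t·N), where N is the 2×2 nilpotent shift.
  For a 1×1 block at λ = 1: exp(t · [1]) = [e^(1t)].

After assembling e^{tJ} and conjugating by P, we get:

e^{tA} =
  [2*t*exp(t) + exp(t), -4*t*exp(t), 0]
  [t*exp(t), -2*t*exp(t) + exp(t), 0]
  [0, 0, exp(t)]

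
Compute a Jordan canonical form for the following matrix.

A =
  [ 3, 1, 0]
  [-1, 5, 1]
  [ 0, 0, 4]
J_3(4)

The characteristic polynomial is
  det(x·I − A) = x^3 - 12*x^2 + 48*x - 64 = (x - 4)^3

Eigenvalues and multiplicities (the geometric multiplicity of λ is n − rank(A − λI), which equals the number of Jordan blocks for λ):
  λ = 4: algebraic multiplicity = 3, geometric multiplicity = 1

Determining the block sizes for each eigenvalue:
  λ = 4: one block (gm = 1), so the single block has size am = 3 → block sizes [3]

Assembling the blocks gives a Jordan form
J =
  [4, 1, 0]
  [0, 4, 1]
  [0, 0, 4]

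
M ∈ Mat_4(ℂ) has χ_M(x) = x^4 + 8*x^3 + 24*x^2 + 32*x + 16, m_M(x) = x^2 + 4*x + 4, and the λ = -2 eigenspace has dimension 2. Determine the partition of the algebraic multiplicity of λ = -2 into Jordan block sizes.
Block sizes for λ = -2: [2, 2]

Step 1 — from the characteristic polynomial, algebraic multiplicity of λ = -2 is 4. From dim ker(M − (-2)·I) = 2, there are exactly 2 Jordan blocks for λ = -2.
Step 2 — from the minimal polynomial, the factor (x + 2)^2 tells us the largest block for λ = -2 has size 2.
Step 3 — with total size 4, 2 blocks, and largest block 2, the block sizes (in nonincreasing order) are [2, 2].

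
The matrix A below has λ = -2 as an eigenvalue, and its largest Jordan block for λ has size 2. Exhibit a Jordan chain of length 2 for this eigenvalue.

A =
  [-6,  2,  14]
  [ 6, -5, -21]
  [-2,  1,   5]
A Jordan chain for λ = -2 of length 2:
v_1 = (-4, 6, -2)ᵀ
v_2 = (1, 0, 0)ᵀ

Let N = A − (-2)·I. We want v_2 with N^2 v_2 = 0 but N^1 v_2 ≠ 0; then v_{j-1} := N · v_j for j = 2, …, 2.

Pick v_2 = (1, 0, 0)ᵀ.
Then v_1 = N · v_2 = (-4, 6, -2)ᵀ.

Sanity check: (A − (-2)·I) v_1 = (0, 0, 0)ᵀ = 0. ✓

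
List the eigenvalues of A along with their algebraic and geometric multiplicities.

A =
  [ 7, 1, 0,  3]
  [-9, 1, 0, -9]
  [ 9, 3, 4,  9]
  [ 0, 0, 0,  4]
λ = 4: alg = 4, geom = 3

Step 1 — factor the characteristic polynomial to read off the algebraic multiplicities:
  χ_A(x) = (x - 4)^4

Step 2 — compute geometric multiplicities via the rank-nullity identity g(λ) = n − rank(A − λI):
  rank(A − (4)·I) = 1, so dim ker(A − (4)·I) = n − 1 = 3

Summary:
  λ = 4: algebraic multiplicity = 4, geometric multiplicity = 3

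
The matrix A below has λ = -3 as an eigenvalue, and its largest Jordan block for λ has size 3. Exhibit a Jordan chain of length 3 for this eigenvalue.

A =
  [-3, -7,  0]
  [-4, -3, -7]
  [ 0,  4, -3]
A Jordan chain for λ = -3 of length 3:
v_1 = (28, 0, -16)ᵀ
v_2 = (0, -4, 0)ᵀ
v_3 = (1, 0, 0)ᵀ

Let N = A − (-3)·I. We want v_3 with N^3 v_3 = 0 but N^2 v_3 ≠ 0; then v_{j-1} := N · v_j for j = 3, …, 2.

Pick v_3 = (1, 0, 0)ᵀ.
Then v_2 = N · v_3 = (0, -4, 0)ᵀ.
Then v_1 = N · v_2 = (28, 0, -16)ᵀ.

Sanity check: (A − (-3)·I) v_1 = (0, 0, 0)ᵀ = 0. ✓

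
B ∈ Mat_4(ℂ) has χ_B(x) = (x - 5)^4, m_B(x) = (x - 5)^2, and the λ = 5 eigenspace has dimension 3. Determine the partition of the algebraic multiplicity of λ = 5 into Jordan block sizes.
Block sizes for λ = 5: [2, 1, 1]

Step 1 — from the characteristic polynomial, algebraic multiplicity of λ = 5 is 4. From dim ker(B − (5)·I) = 3, there are exactly 3 Jordan blocks for λ = 5.
Step 2 — from the minimal polynomial, the factor (x − 5)^2 tells us the largest block for λ = 5 has size 2.
Step 3 — with total size 4, 3 blocks, and largest block 2, the block sizes (in nonincreasing order) are [2, 1, 1].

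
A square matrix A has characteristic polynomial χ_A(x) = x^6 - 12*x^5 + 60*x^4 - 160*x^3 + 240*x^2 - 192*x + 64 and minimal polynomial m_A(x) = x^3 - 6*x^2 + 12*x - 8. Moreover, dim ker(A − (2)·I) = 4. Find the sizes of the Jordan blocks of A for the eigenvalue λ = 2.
Block sizes for λ = 2: [3, 1, 1, 1]

Step 1 — from the characteristic polynomial, algebraic multiplicity of λ = 2 is 6. From dim ker(A − (2)·I) = 4, there are exactly 4 Jordan blocks for λ = 2.
Step 2 — from the minimal polynomial, the factor (x − 2)^3 tells us the largest block for λ = 2 has size 3.
Step 3 — with total size 6, 4 blocks, and largest block 3, the block sizes (in nonincreasing order) are [3, 1, 1, 1].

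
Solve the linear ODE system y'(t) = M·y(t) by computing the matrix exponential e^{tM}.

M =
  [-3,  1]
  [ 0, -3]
e^{tM} =
  [exp(-3*t), t*exp(-3*t)]
  [0, exp(-3*t)]

Strategy: write M = P · J · P⁻¹ where J is a Jordan canonical form, so e^{tM} = P · e^{tJ} · P⁻¹, and e^{tJ} can be computed block-by-block.

M has Jordan form
J =
  [-3,  1]
  [ 0, -3]
(up to reordering of blocks).

Per-block formulas:
  For a 2×2 Jordan block J_2(-3): exp(t · J_2(-3)) = e^(-3t)·(I + t·N), where N is the 2×2 nilpotent shift.

After assembling e^{tJ} and conjugating by P, we get:

e^{tM} =
  [exp(-3*t), t*exp(-3*t)]
  [0, exp(-3*t)]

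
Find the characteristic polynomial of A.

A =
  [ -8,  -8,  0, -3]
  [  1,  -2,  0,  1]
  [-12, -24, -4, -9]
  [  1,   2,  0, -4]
x^4 + 18*x^3 + 121*x^2 + 360*x + 400

Expanding det(x·I − A) (e.g. by cofactor expansion or by noting that A is similar to its Jordan form J, which has the same characteristic polynomial as A) gives
  χ_A(x) = x^4 + 18*x^3 + 121*x^2 + 360*x + 400
which factors as (x + 4)^2*(x + 5)^2. The eigenvalues (with algebraic multiplicities) are λ = -5 with multiplicity 2, λ = -4 with multiplicity 2.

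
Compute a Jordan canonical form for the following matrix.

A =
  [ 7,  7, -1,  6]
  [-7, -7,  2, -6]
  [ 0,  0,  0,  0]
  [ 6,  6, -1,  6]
J_3(0) ⊕ J_1(6)

The characteristic polynomial is
  det(x·I − A) = x^4 - 6*x^3 = x^3*(x - 6)

Eigenvalues and multiplicities (the geometric multiplicity of λ is n − rank(A − λI), which equals the number of Jordan blocks for λ):
  λ = 0: algebraic multiplicity = 3, geometric multiplicity = 1
  λ = 6: algebraic multiplicity = 1, geometric multiplicity = 1

Determining the block sizes for each eigenvalue:
  λ = 0: one block (gm = 1), so the single block has size am = 3 → block sizes [3]
  λ = 6: one block (gm = 1), so the single block has size am = 1 → block sizes [1]

Assembling the blocks gives a Jordan form
J =
  [0, 1, 0, 0]
  [0, 0, 1, 0]
  [0, 0, 0, 0]
  [0, 0, 0, 6]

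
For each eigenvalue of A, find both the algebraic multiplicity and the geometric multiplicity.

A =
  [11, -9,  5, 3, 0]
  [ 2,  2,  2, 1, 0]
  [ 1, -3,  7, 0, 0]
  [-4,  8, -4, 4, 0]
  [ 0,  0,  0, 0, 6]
λ = 6: alg = 5, geom = 3

Step 1 — factor the characteristic polynomial to read off the algebraic multiplicities:
  χ_A(x) = (x - 6)^5

Step 2 — compute geometric multiplicities via the rank-nullity identity g(λ) = n − rank(A − λI):
  rank(A − (6)·I) = 2, so dim ker(A − (6)·I) = n − 2 = 3

Summary:
  λ = 6: algebraic multiplicity = 5, geometric multiplicity = 3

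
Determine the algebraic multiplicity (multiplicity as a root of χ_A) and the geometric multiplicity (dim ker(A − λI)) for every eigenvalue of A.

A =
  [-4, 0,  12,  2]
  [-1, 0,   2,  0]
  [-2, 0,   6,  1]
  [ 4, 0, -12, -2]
λ = 0: alg = 4, geom = 2

Step 1 — factor the characteristic polynomial to read off the algebraic multiplicities:
  χ_A(x) = x^4

Step 2 — compute geometric multiplicities via the rank-nullity identity g(λ) = n − rank(A − λI):
  rank(A − (0)·I) = 2, so dim ker(A − (0)·I) = n − 2 = 2

Summary:
  λ = 0: algebraic multiplicity = 4, geometric multiplicity = 2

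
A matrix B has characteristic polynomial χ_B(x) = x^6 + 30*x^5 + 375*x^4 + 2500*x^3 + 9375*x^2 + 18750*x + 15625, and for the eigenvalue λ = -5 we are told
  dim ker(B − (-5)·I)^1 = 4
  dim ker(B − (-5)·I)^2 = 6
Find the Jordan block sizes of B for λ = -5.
Block sizes for λ = -5: [2, 2, 1, 1]

From the dimensions of kernels of powers, the number of Jordan blocks of size at least j is d_j − d_{j−1} where d_j = dim ker(N^j) (with d_0 = 0). Computing the differences gives [4, 2].
The number of blocks of size exactly k is (#blocks of size ≥ k) − (#blocks of size ≥ k + 1), so the partition is: 2 block(s) of size 1, 2 block(s) of size 2.
In nonincreasing order the block sizes are [2, 2, 1, 1].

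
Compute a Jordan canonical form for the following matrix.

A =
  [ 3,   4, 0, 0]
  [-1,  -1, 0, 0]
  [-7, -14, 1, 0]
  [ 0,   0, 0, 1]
J_2(1) ⊕ J_1(1) ⊕ J_1(1)

The characteristic polynomial is
  det(x·I − A) = x^4 - 4*x^3 + 6*x^2 - 4*x + 1 = (x - 1)^4

Eigenvalues and multiplicities (the geometric multiplicity of λ is n − rank(A − λI), which equals the number of Jordan blocks for λ):
  λ = 1: algebraic multiplicity = 4, geometric multiplicity = 3

Determining the block sizes for each eigenvalue:
  λ = 1: 3 blocks summing to 4 forces exactly one block of size 2 and the rest size 1 → block sizes [2, 1, 1]

Assembling the blocks gives a Jordan form
J =
  [1, 1, 0, 0]
  [0, 1, 0, 0]
  [0, 0, 1, 0]
  [0, 0, 0, 1]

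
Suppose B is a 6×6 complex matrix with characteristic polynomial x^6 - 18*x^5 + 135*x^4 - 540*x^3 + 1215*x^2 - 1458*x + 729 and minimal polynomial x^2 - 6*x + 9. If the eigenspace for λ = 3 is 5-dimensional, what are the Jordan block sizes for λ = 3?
Block sizes for λ = 3: [2, 1, 1, 1, 1]

Step 1 — from the characteristic polynomial, algebraic multiplicity of λ = 3 is 6. From dim ker(B − (3)·I) = 5, there are exactly 5 Jordan blocks for λ = 3.
Step 2 — from the minimal polynomial, the factor (x − 3)^2 tells us the largest block for λ = 3 has size 2.
Step 3 — with total size 6, 5 blocks, and largest block 2, the block sizes (in nonincreasing order) are [2, 1, 1, 1, 1].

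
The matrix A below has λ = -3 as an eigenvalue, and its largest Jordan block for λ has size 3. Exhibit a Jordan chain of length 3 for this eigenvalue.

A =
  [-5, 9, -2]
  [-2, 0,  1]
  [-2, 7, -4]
A Jordan chain for λ = -3 of length 3:
v_1 = (-10, -4, -8)ᵀ
v_2 = (-2, -2, -2)ᵀ
v_3 = (1, 0, 0)ᵀ

Let N = A − (-3)·I. We want v_3 with N^3 v_3 = 0 but N^2 v_3 ≠ 0; then v_{j-1} := N · v_j for j = 3, …, 2.

Pick v_3 = (1, 0, 0)ᵀ.
Then v_2 = N · v_3 = (-2, -2, -2)ᵀ.
Then v_1 = N · v_2 = (-10, -4, -8)ᵀ.

Sanity check: (A − (-3)·I) v_1 = (0, 0, 0)ᵀ = 0. ✓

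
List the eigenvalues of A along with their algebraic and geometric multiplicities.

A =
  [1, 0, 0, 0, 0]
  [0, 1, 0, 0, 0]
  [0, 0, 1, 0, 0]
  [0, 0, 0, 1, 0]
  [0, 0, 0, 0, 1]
λ = 1: alg = 5, geom = 5

Step 1 — factor the characteristic polynomial to read off the algebraic multiplicities:
  χ_A(x) = (x - 1)^5

Step 2 — compute geometric multiplicities via the rank-nullity identity g(λ) = n − rank(A − λI):
  rank(A − (1)·I) = 0, so dim ker(A − (1)·I) = n − 0 = 5

Summary:
  λ = 1: algebraic multiplicity = 5, geometric multiplicity = 5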